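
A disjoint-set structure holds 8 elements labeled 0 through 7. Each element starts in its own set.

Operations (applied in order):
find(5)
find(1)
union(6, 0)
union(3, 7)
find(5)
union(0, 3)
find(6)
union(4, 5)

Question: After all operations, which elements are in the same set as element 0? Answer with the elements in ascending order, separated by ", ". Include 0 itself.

Answer: 0, 3, 6, 7

Derivation:
Step 1: find(5) -> no change; set of 5 is {5}
Step 2: find(1) -> no change; set of 1 is {1}
Step 3: union(6, 0) -> merged; set of 6 now {0, 6}
Step 4: union(3, 7) -> merged; set of 3 now {3, 7}
Step 5: find(5) -> no change; set of 5 is {5}
Step 6: union(0, 3) -> merged; set of 0 now {0, 3, 6, 7}
Step 7: find(6) -> no change; set of 6 is {0, 3, 6, 7}
Step 8: union(4, 5) -> merged; set of 4 now {4, 5}
Component of 0: {0, 3, 6, 7}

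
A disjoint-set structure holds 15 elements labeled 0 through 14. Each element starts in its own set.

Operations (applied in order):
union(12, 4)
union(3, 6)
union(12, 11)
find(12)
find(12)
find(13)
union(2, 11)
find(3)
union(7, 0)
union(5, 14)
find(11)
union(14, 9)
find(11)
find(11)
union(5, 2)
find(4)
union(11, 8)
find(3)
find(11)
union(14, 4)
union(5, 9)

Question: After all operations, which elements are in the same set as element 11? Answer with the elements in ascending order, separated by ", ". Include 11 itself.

Answer: 2, 4, 5, 8, 9, 11, 12, 14

Derivation:
Step 1: union(12, 4) -> merged; set of 12 now {4, 12}
Step 2: union(3, 6) -> merged; set of 3 now {3, 6}
Step 3: union(12, 11) -> merged; set of 12 now {4, 11, 12}
Step 4: find(12) -> no change; set of 12 is {4, 11, 12}
Step 5: find(12) -> no change; set of 12 is {4, 11, 12}
Step 6: find(13) -> no change; set of 13 is {13}
Step 7: union(2, 11) -> merged; set of 2 now {2, 4, 11, 12}
Step 8: find(3) -> no change; set of 3 is {3, 6}
Step 9: union(7, 0) -> merged; set of 7 now {0, 7}
Step 10: union(5, 14) -> merged; set of 5 now {5, 14}
Step 11: find(11) -> no change; set of 11 is {2, 4, 11, 12}
Step 12: union(14, 9) -> merged; set of 14 now {5, 9, 14}
Step 13: find(11) -> no change; set of 11 is {2, 4, 11, 12}
Step 14: find(11) -> no change; set of 11 is {2, 4, 11, 12}
Step 15: union(5, 2) -> merged; set of 5 now {2, 4, 5, 9, 11, 12, 14}
Step 16: find(4) -> no change; set of 4 is {2, 4, 5, 9, 11, 12, 14}
Step 17: union(11, 8) -> merged; set of 11 now {2, 4, 5, 8, 9, 11, 12, 14}
Step 18: find(3) -> no change; set of 3 is {3, 6}
Step 19: find(11) -> no change; set of 11 is {2, 4, 5, 8, 9, 11, 12, 14}
Step 20: union(14, 4) -> already same set; set of 14 now {2, 4, 5, 8, 9, 11, 12, 14}
Step 21: union(5, 9) -> already same set; set of 5 now {2, 4, 5, 8, 9, 11, 12, 14}
Component of 11: {2, 4, 5, 8, 9, 11, 12, 14}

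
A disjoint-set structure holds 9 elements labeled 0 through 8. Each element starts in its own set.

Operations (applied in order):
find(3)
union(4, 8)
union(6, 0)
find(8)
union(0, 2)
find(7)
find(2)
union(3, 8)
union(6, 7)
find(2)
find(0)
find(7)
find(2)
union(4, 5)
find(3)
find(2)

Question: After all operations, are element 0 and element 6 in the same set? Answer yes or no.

Step 1: find(3) -> no change; set of 3 is {3}
Step 2: union(4, 8) -> merged; set of 4 now {4, 8}
Step 3: union(6, 0) -> merged; set of 6 now {0, 6}
Step 4: find(8) -> no change; set of 8 is {4, 8}
Step 5: union(0, 2) -> merged; set of 0 now {0, 2, 6}
Step 6: find(7) -> no change; set of 7 is {7}
Step 7: find(2) -> no change; set of 2 is {0, 2, 6}
Step 8: union(3, 8) -> merged; set of 3 now {3, 4, 8}
Step 9: union(6, 7) -> merged; set of 6 now {0, 2, 6, 7}
Step 10: find(2) -> no change; set of 2 is {0, 2, 6, 7}
Step 11: find(0) -> no change; set of 0 is {0, 2, 6, 7}
Step 12: find(7) -> no change; set of 7 is {0, 2, 6, 7}
Step 13: find(2) -> no change; set of 2 is {0, 2, 6, 7}
Step 14: union(4, 5) -> merged; set of 4 now {3, 4, 5, 8}
Step 15: find(3) -> no change; set of 3 is {3, 4, 5, 8}
Step 16: find(2) -> no change; set of 2 is {0, 2, 6, 7}
Set of 0: {0, 2, 6, 7}; 6 is a member.

Answer: yes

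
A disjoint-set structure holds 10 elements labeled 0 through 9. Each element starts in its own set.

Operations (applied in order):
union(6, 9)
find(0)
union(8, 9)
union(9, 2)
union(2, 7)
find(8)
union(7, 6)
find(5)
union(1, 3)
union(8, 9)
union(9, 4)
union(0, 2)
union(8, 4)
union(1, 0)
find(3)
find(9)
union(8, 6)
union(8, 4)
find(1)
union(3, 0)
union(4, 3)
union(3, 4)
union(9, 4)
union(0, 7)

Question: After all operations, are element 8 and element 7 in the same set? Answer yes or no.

Answer: yes

Derivation:
Step 1: union(6, 9) -> merged; set of 6 now {6, 9}
Step 2: find(0) -> no change; set of 0 is {0}
Step 3: union(8, 9) -> merged; set of 8 now {6, 8, 9}
Step 4: union(9, 2) -> merged; set of 9 now {2, 6, 8, 9}
Step 5: union(2, 7) -> merged; set of 2 now {2, 6, 7, 8, 9}
Step 6: find(8) -> no change; set of 8 is {2, 6, 7, 8, 9}
Step 7: union(7, 6) -> already same set; set of 7 now {2, 6, 7, 8, 9}
Step 8: find(5) -> no change; set of 5 is {5}
Step 9: union(1, 3) -> merged; set of 1 now {1, 3}
Step 10: union(8, 9) -> already same set; set of 8 now {2, 6, 7, 8, 9}
Step 11: union(9, 4) -> merged; set of 9 now {2, 4, 6, 7, 8, 9}
Step 12: union(0, 2) -> merged; set of 0 now {0, 2, 4, 6, 7, 8, 9}
Step 13: union(8, 4) -> already same set; set of 8 now {0, 2, 4, 6, 7, 8, 9}
Step 14: union(1, 0) -> merged; set of 1 now {0, 1, 2, 3, 4, 6, 7, 8, 9}
Step 15: find(3) -> no change; set of 3 is {0, 1, 2, 3, 4, 6, 7, 8, 9}
Step 16: find(9) -> no change; set of 9 is {0, 1, 2, 3, 4, 6, 7, 8, 9}
Step 17: union(8, 6) -> already same set; set of 8 now {0, 1, 2, 3, 4, 6, 7, 8, 9}
Step 18: union(8, 4) -> already same set; set of 8 now {0, 1, 2, 3, 4, 6, 7, 8, 9}
Step 19: find(1) -> no change; set of 1 is {0, 1, 2, 3, 4, 6, 7, 8, 9}
Step 20: union(3, 0) -> already same set; set of 3 now {0, 1, 2, 3, 4, 6, 7, 8, 9}
Step 21: union(4, 3) -> already same set; set of 4 now {0, 1, 2, 3, 4, 6, 7, 8, 9}
Step 22: union(3, 4) -> already same set; set of 3 now {0, 1, 2, 3, 4, 6, 7, 8, 9}
Step 23: union(9, 4) -> already same set; set of 9 now {0, 1, 2, 3, 4, 6, 7, 8, 9}
Step 24: union(0, 7) -> already same set; set of 0 now {0, 1, 2, 3, 4, 6, 7, 8, 9}
Set of 8: {0, 1, 2, 3, 4, 6, 7, 8, 9}; 7 is a member.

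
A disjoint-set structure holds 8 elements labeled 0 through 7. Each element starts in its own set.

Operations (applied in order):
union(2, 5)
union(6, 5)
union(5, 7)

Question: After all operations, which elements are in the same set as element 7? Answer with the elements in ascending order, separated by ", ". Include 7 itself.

Answer: 2, 5, 6, 7

Derivation:
Step 1: union(2, 5) -> merged; set of 2 now {2, 5}
Step 2: union(6, 5) -> merged; set of 6 now {2, 5, 6}
Step 3: union(5, 7) -> merged; set of 5 now {2, 5, 6, 7}
Component of 7: {2, 5, 6, 7}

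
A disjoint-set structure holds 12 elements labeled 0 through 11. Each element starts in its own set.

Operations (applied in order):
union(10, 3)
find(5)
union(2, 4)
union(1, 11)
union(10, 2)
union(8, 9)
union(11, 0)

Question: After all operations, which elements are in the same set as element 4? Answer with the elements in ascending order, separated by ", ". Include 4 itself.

Answer: 2, 3, 4, 10

Derivation:
Step 1: union(10, 3) -> merged; set of 10 now {3, 10}
Step 2: find(5) -> no change; set of 5 is {5}
Step 3: union(2, 4) -> merged; set of 2 now {2, 4}
Step 4: union(1, 11) -> merged; set of 1 now {1, 11}
Step 5: union(10, 2) -> merged; set of 10 now {2, 3, 4, 10}
Step 6: union(8, 9) -> merged; set of 8 now {8, 9}
Step 7: union(11, 0) -> merged; set of 11 now {0, 1, 11}
Component of 4: {2, 3, 4, 10}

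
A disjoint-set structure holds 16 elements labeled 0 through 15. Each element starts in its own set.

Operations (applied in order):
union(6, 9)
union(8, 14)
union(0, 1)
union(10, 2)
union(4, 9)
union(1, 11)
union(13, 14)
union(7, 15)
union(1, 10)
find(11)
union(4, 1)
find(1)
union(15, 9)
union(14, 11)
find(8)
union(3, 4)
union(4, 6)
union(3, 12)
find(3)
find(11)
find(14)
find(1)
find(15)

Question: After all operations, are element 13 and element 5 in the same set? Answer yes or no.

Step 1: union(6, 9) -> merged; set of 6 now {6, 9}
Step 2: union(8, 14) -> merged; set of 8 now {8, 14}
Step 3: union(0, 1) -> merged; set of 0 now {0, 1}
Step 4: union(10, 2) -> merged; set of 10 now {2, 10}
Step 5: union(4, 9) -> merged; set of 4 now {4, 6, 9}
Step 6: union(1, 11) -> merged; set of 1 now {0, 1, 11}
Step 7: union(13, 14) -> merged; set of 13 now {8, 13, 14}
Step 8: union(7, 15) -> merged; set of 7 now {7, 15}
Step 9: union(1, 10) -> merged; set of 1 now {0, 1, 2, 10, 11}
Step 10: find(11) -> no change; set of 11 is {0, 1, 2, 10, 11}
Step 11: union(4, 1) -> merged; set of 4 now {0, 1, 2, 4, 6, 9, 10, 11}
Step 12: find(1) -> no change; set of 1 is {0, 1, 2, 4, 6, 9, 10, 11}
Step 13: union(15, 9) -> merged; set of 15 now {0, 1, 2, 4, 6, 7, 9, 10, 11, 15}
Step 14: union(14, 11) -> merged; set of 14 now {0, 1, 2, 4, 6, 7, 8, 9, 10, 11, 13, 14, 15}
Step 15: find(8) -> no change; set of 8 is {0, 1, 2, 4, 6, 7, 8, 9, 10, 11, 13, 14, 15}
Step 16: union(3, 4) -> merged; set of 3 now {0, 1, 2, 3, 4, 6, 7, 8, 9, 10, 11, 13, 14, 15}
Step 17: union(4, 6) -> already same set; set of 4 now {0, 1, 2, 3, 4, 6, 7, 8, 9, 10, 11, 13, 14, 15}
Step 18: union(3, 12) -> merged; set of 3 now {0, 1, 2, 3, 4, 6, 7, 8, 9, 10, 11, 12, 13, 14, 15}
Step 19: find(3) -> no change; set of 3 is {0, 1, 2, 3, 4, 6, 7, 8, 9, 10, 11, 12, 13, 14, 15}
Step 20: find(11) -> no change; set of 11 is {0, 1, 2, 3, 4, 6, 7, 8, 9, 10, 11, 12, 13, 14, 15}
Step 21: find(14) -> no change; set of 14 is {0, 1, 2, 3, 4, 6, 7, 8, 9, 10, 11, 12, 13, 14, 15}
Step 22: find(1) -> no change; set of 1 is {0, 1, 2, 3, 4, 6, 7, 8, 9, 10, 11, 12, 13, 14, 15}
Step 23: find(15) -> no change; set of 15 is {0, 1, 2, 3, 4, 6, 7, 8, 9, 10, 11, 12, 13, 14, 15}
Set of 13: {0, 1, 2, 3, 4, 6, 7, 8, 9, 10, 11, 12, 13, 14, 15}; 5 is not a member.

Answer: no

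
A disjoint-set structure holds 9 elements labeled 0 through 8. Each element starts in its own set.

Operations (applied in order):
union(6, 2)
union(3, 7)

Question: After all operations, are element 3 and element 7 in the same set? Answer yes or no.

Answer: yes

Derivation:
Step 1: union(6, 2) -> merged; set of 6 now {2, 6}
Step 2: union(3, 7) -> merged; set of 3 now {3, 7}
Set of 3: {3, 7}; 7 is a member.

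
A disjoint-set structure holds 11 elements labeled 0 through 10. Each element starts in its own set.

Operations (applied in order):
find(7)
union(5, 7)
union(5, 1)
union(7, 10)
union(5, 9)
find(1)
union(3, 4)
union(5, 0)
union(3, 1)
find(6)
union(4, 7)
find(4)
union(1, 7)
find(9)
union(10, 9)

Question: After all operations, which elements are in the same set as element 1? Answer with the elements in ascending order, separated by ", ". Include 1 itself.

Answer: 0, 1, 3, 4, 5, 7, 9, 10

Derivation:
Step 1: find(7) -> no change; set of 7 is {7}
Step 2: union(5, 7) -> merged; set of 5 now {5, 7}
Step 3: union(5, 1) -> merged; set of 5 now {1, 5, 7}
Step 4: union(7, 10) -> merged; set of 7 now {1, 5, 7, 10}
Step 5: union(5, 9) -> merged; set of 5 now {1, 5, 7, 9, 10}
Step 6: find(1) -> no change; set of 1 is {1, 5, 7, 9, 10}
Step 7: union(3, 4) -> merged; set of 3 now {3, 4}
Step 8: union(5, 0) -> merged; set of 5 now {0, 1, 5, 7, 9, 10}
Step 9: union(3, 1) -> merged; set of 3 now {0, 1, 3, 4, 5, 7, 9, 10}
Step 10: find(6) -> no change; set of 6 is {6}
Step 11: union(4, 7) -> already same set; set of 4 now {0, 1, 3, 4, 5, 7, 9, 10}
Step 12: find(4) -> no change; set of 4 is {0, 1, 3, 4, 5, 7, 9, 10}
Step 13: union(1, 7) -> already same set; set of 1 now {0, 1, 3, 4, 5, 7, 9, 10}
Step 14: find(9) -> no change; set of 9 is {0, 1, 3, 4, 5, 7, 9, 10}
Step 15: union(10, 9) -> already same set; set of 10 now {0, 1, 3, 4, 5, 7, 9, 10}
Component of 1: {0, 1, 3, 4, 5, 7, 9, 10}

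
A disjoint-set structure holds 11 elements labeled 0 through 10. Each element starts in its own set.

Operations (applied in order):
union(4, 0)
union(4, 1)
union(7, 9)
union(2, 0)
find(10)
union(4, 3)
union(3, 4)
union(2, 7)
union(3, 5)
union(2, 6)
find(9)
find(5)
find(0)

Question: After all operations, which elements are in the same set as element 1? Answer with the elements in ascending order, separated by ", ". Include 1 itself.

Answer: 0, 1, 2, 3, 4, 5, 6, 7, 9

Derivation:
Step 1: union(4, 0) -> merged; set of 4 now {0, 4}
Step 2: union(4, 1) -> merged; set of 4 now {0, 1, 4}
Step 3: union(7, 9) -> merged; set of 7 now {7, 9}
Step 4: union(2, 0) -> merged; set of 2 now {0, 1, 2, 4}
Step 5: find(10) -> no change; set of 10 is {10}
Step 6: union(4, 3) -> merged; set of 4 now {0, 1, 2, 3, 4}
Step 7: union(3, 4) -> already same set; set of 3 now {0, 1, 2, 3, 4}
Step 8: union(2, 7) -> merged; set of 2 now {0, 1, 2, 3, 4, 7, 9}
Step 9: union(3, 5) -> merged; set of 3 now {0, 1, 2, 3, 4, 5, 7, 9}
Step 10: union(2, 6) -> merged; set of 2 now {0, 1, 2, 3, 4, 5, 6, 7, 9}
Step 11: find(9) -> no change; set of 9 is {0, 1, 2, 3, 4, 5, 6, 7, 9}
Step 12: find(5) -> no change; set of 5 is {0, 1, 2, 3, 4, 5, 6, 7, 9}
Step 13: find(0) -> no change; set of 0 is {0, 1, 2, 3, 4, 5, 6, 7, 9}
Component of 1: {0, 1, 2, 3, 4, 5, 6, 7, 9}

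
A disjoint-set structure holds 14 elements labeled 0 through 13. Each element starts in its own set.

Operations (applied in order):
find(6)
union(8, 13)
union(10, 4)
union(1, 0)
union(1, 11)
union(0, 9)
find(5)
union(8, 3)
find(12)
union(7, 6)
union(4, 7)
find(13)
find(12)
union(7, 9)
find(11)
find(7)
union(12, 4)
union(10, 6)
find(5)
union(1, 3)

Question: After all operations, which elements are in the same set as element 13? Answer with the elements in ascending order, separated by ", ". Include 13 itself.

Answer: 0, 1, 3, 4, 6, 7, 8, 9, 10, 11, 12, 13

Derivation:
Step 1: find(6) -> no change; set of 6 is {6}
Step 2: union(8, 13) -> merged; set of 8 now {8, 13}
Step 3: union(10, 4) -> merged; set of 10 now {4, 10}
Step 4: union(1, 0) -> merged; set of 1 now {0, 1}
Step 5: union(1, 11) -> merged; set of 1 now {0, 1, 11}
Step 6: union(0, 9) -> merged; set of 0 now {0, 1, 9, 11}
Step 7: find(5) -> no change; set of 5 is {5}
Step 8: union(8, 3) -> merged; set of 8 now {3, 8, 13}
Step 9: find(12) -> no change; set of 12 is {12}
Step 10: union(7, 6) -> merged; set of 7 now {6, 7}
Step 11: union(4, 7) -> merged; set of 4 now {4, 6, 7, 10}
Step 12: find(13) -> no change; set of 13 is {3, 8, 13}
Step 13: find(12) -> no change; set of 12 is {12}
Step 14: union(7, 9) -> merged; set of 7 now {0, 1, 4, 6, 7, 9, 10, 11}
Step 15: find(11) -> no change; set of 11 is {0, 1, 4, 6, 7, 9, 10, 11}
Step 16: find(7) -> no change; set of 7 is {0, 1, 4, 6, 7, 9, 10, 11}
Step 17: union(12, 4) -> merged; set of 12 now {0, 1, 4, 6, 7, 9, 10, 11, 12}
Step 18: union(10, 6) -> already same set; set of 10 now {0, 1, 4, 6, 7, 9, 10, 11, 12}
Step 19: find(5) -> no change; set of 5 is {5}
Step 20: union(1, 3) -> merged; set of 1 now {0, 1, 3, 4, 6, 7, 8, 9, 10, 11, 12, 13}
Component of 13: {0, 1, 3, 4, 6, 7, 8, 9, 10, 11, 12, 13}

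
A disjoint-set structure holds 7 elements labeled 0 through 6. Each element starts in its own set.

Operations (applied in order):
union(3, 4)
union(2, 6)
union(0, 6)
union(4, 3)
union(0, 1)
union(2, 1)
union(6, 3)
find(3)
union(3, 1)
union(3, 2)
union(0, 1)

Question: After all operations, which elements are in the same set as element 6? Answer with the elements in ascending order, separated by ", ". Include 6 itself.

Step 1: union(3, 4) -> merged; set of 3 now {3, 4}
Step 2: union(2, 6) -> merged; set of 2 now {2, 6}
Step 3: union(0, 6) -> merged; set of 0 now {0, 2, 6}
Step 4: union(4, 3) -> already same set; set of 4 now {3, 4}
Step 5: union(0, 1) -> merged; set of 0 now {0, 1, 2, 6}
Step 6: union(2, 1) -> already same set; set of 2 now {0, 1, 2, 6}
Step 7: union(6, 3) -> merged; set of 6 now {0, 1, 2, 3, 4, 6}
Step 8: find(3) -> no change; set of 3 is {0, 1, 2, 3, 4, 6}
Step 9: union(3, 1) -> already same set; set of 3 now {0, 1, 2, 3, 4, 6}
Step 10: union(3, 2) -> already same set; set of 3 now {0, 1, 2, 3, 4, 6}
Step 11: union(0, 1) -> already same set; set of 0 now {0, 1, 2, 3, 4, 6}
Component of 6: {0, 1, 2, 3, 4, 6}

Answer: 0, 1, 2, 3, 4, 6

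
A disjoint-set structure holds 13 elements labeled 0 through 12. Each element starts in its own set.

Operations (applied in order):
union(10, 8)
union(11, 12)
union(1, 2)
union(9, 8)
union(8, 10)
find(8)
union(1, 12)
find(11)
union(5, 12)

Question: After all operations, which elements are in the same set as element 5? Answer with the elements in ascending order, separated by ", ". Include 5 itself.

Step 1: union(10, 8) -> merged; set of 10 now {8, 10}
Step 2: union(11, 12) -> merged; set of 11 now {11, 12}
Step 3: union(1, 2) -> merged; set of 1 now {1, 2}
Step 4: union(9, 8) -> merged; set of 9 now {8, 9, 10}
Step 5: union(8, 10) -> already same set; set of 8 now {8, 9, 10}
Step 6: find(8) -> no change; set of 8 is {8, 9, 10}
Step 7: union(1, 12) -> merged; set of 1 now {1, 2, 11, 12}
Step 8: find(11) -> no change; set of 11 is {1, 2, 11, 12}
Step 9: union(5, 12) -> merged; set of 5 now {1, 2, 5, 11, 12}
Component of 5: {1, 2, 5, 11, 12}

Answer: 1, 2, 5, 11, 12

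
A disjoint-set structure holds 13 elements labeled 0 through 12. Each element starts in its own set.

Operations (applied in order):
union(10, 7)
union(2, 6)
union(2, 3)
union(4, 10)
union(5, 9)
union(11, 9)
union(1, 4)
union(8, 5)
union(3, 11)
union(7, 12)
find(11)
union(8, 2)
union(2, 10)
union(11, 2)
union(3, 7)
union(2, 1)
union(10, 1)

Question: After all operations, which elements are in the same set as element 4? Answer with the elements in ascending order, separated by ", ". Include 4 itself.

Answer: 1, 2, 3, 4, 5, 6, 7, 8, 9, 10, 11, 12

Derivation:
Step 1: union(10, 7) -> merged; set of 10 now {7, 10}
Step 2: union(2, 6) -> merged; set of 2 now {2, 6}
Step 3: union(2, 3) -> merged; set of 2 now {2, 3, 6}
Step 4: union(4, 10) -> merged; set of 4 now {4, 7, 10}
Step 5: union(5, 9) -> merged; set of 5 now {5, 9}
Step 6: union(11, 9) -> merged; set of 11 now {5, 9, 11}
Step 7: union(1, 4) -> merged; set of 1 now {1, 4, 7, 10}
Step 8: union(8, 5) -> merged; set of 8 now {5, 8, 9, 11}
Step 9: union(3, 11) -> merged; set of 3 now {2, 3, 5, 6, 8, 9, 11}
Step 10: union(7, 12) -> merged; set of 7 now {1, 4, 7, 10, 12}
Step 11: find(11) -> no change; set of 11 is {2, 3, 5, 6, 8, 9, 11}
Step 12: union(8, 2) -> already same set; set of 8 now {2, 3, 5, 6, 8, 9, 11}
Step 13: union(2, 10) -> merged; set of 2 now {1, 2, 3, 4, 5, 6, 7, 8, 9, 10, 11, 12}
Step 14: union(11, 2) -> already same set; set of 11 now {1, 2, 3, 4, 5, 6, 7, 8, 9, 10, 11, 12}
Step 15: union(3, 7) -> already same set; set of 3 now {1, 2, 3, 4, 5, 6, 7, 8, 9, 10, 11, 12}
Step 16: union(2, 1) -> already same set; set of 2 now {1, 2, 3, 4, 5, 6, 7, 8, 9, 10, 11, 12}
Step 17: union(10, 1) -> already same set; set of 10 now {1, 2, 3, 4, 5, 6, 7, 8, 9, 10, 11, 12}
Component of 4: {1, 2, 3, 4, 5, 6, 7, 8, 9, 10, 11, 12}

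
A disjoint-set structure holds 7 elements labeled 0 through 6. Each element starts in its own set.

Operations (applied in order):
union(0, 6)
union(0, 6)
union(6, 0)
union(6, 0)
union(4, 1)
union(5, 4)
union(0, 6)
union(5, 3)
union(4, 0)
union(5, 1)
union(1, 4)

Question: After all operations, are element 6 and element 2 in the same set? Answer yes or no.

Answer: no

Derivation:
Step 1: union(0, 6) -> merged; set of 0 now {0, 6}
Step 2: union(0, 6) -> already same set; set of 0 now {0, 6}
Step 3: union(6, 0) -> already same set; set of 6 now {0, 6}
Step 4: union(6, 0) -> already same set; set of 6 now {0, 6}
Step 5: union(4, 1) -> merged; set of 4 now {1, 4}
Step 6: union(5, 4) -> merged; set of 5 now {1, 4, 5}
Step 7: union(0, 6) -> already same set; set of 0 now {0, 6}
Step 8: union(5, 3) -> merged; set of 5 now {1, 3, 4, 5}
Step 9: union(4, 0) -> merged; set of 4 now {0, 1, 3, 4, 5, 6}
Step 10: union(5, 1) -> already same set; set of 5 now {0, 1, 3, 4, 5, 6}
Step 11: union(1, 4) -> already same set; set of 1 now {0, 1, 3, 4, 5, 6}
Set of 6: {0, 1, 3, 4, 5, 6}; 2 is not a member.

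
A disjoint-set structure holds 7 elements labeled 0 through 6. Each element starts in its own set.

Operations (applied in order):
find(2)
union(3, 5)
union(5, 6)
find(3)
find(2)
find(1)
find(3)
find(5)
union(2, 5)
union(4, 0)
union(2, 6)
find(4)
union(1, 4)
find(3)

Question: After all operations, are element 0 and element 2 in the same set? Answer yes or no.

Answer: no

Derivation:
Step 1: find(2) -> no change; set of 2 is {2}
Step 2: union(3, 5) -> merged; set of 3 now {3, 5}
Step 3: union(5, 6) -> merged; set of 5 now {3, 5, 6}
Step 4: find(3) -> no change; set of 3 is {3, 5, 6}
Step 5: find(2) -> no change; set of 2 is {2}
Step 6: find(1) -> no change; set of 1 is {1}
Step 7: find(3) -> no change; set of 3 is {3, 5, 6}
Step 8: find(5) -> no change; set of 5 is {3, 5, 6}
Step 9: union(2, 5) -> merged; set of 2 now {2, 3, 5, 6}
Step 10: union(4, 0) -> merged; set of 4 now {0, 4}
Step 11: union(2, 6) -> already same set; set of 2 now {2, 3, 5, 6}
Step 12: find(4) -> no change; set of 4 is {0, 4}
Step 13: union(1, 4) -> merged; set of 1 now {0, 1, 4}
Step 14: find(3) -> no change; set of 3 is {2, 3, 5, 6}
Set of 0: {0, 1, 4}; 2 is not a member.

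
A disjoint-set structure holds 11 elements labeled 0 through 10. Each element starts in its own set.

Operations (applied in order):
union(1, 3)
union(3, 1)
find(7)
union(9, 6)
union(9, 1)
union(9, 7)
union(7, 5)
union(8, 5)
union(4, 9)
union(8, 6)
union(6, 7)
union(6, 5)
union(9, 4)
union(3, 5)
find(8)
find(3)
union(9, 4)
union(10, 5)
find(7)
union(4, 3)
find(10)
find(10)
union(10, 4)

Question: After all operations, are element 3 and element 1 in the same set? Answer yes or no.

Answer: yes

Derivation:
Step 1: union(1, 3) -> merged; set of 1 now {1, 3}
Step 2: union(3, 1) -> already same set; set of 3 now {1, 3}
Step 3: find(7) -> no change; set of 7 is {7}
Step 4: union(9, 6) -> merged; set of 9 now {6, 9}
Step 5: union(9, 1) -> merged; set of 9 now {1, 3, 6, 9}
Step 6: union(9, 7) -> merged; set of 9 now {1, 3, 6, 7, 9}
Step 7: union(7, 5) -> merged; set of 7 now {1, 3, 5, 6, 7, 9}
Step 8: union(8, 5) -> merged; set of 8 now {1, 3, 5, 6, 7, 8, 9}
Step 9: union(4, 9) -> merged; set of 4 now {1, 3, 4, 5, 6, 7, 8, 9}
Step 10: union(8, 6) -> already same set; set of 8 now {1, 3, 4, 5, 6, 7, 8, 9}
Step 11: union(6, 7) -> already same set; set of 6 now {1, 3, 4, 5, 6, 7, 8, 9}
Step 12: union(6, 5) -> already same set; set of 6 now {1, 3, 4, 5, 6, 7, 8, 9}
Step 13: union(9, 4) -> already same set; set of 9 now {1, 3, 4, 5, 6, 7, 8, 9}
Step 14: union(3, 5) -> already same set; set of 3 now {1, 3, 4, 5, 6, 7, 8, 9}
Step 15: find(8) -> no change; set of 8 is {1, 3, 4, 5, 6, 7, 8, 9}
Step 16: find(3) -> no change; set of 3 is {1, 3, 4, 5, 6, 7, 8, 9}
Step 17: union(9, 4) -> already same set; set of 9 now {1, 3, 4, 5, 6, 7, 8, 9}
Step 18: union(10, 5) -> merged; set of 10 now {1, 3, 4, 5, 6, 7, 8, 9, 10}
Step 19: find(7) -> no change; set of 7 is {1, 3, 4, 5, 6, 7, 8, 9, 10}
Step 20: union(4, 3) -> already same set; set of 4 now {1, 3, 4, 5, 6, 7, 8, 9, 10}
Step 21: find(10) -> no change; set of 10 is {1, 3, 4, 5, 6, 7, 8, 9, 10}
Step 22: find(10) -> no change; set of 10 is {1, 3, 4, 5, 6, 7, 8, 9, 10}
Step 23: union(10, 4) -> already same set; set of 10 now {1, 3, 4, 5, 6, 7, 8, 9, 10}
Set of 3: {1, 3, 4, 5, 6, 7, 8, 9, 10}; 1 is a member.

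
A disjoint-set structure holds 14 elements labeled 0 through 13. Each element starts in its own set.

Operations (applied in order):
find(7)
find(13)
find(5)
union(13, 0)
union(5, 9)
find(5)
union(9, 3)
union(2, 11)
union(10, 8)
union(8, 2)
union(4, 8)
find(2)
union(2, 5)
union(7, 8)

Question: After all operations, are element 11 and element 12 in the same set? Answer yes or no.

Answer: no

Derivation:
Step 1: find(7) -> no change; set of 7 is {7}
Step 2: find(13) -> no change; set of 13 is {13}
Step 3: find(5) -> no change; set of 5 is {5}
Step 4: union(13, 0) -> merged; set of 13 now {0, 13}
Step 5: union(5, 9) -> merged; set of 5 now {5, 9}
Step 6: find(5) -> no change; set of 5 is {5, 9}
Step 7: union(9, 3) -> merged; set of 9 now {3, 5, 9}
Step 8: union(2, 11) -> merged; set of 2 now {2, 11}
Step 9: union(10, 8) -> merged; set of 10 now {8, 10}
Step 10: union(8, 2) -> merged; set of 8 now {2, 8, 10, 11}
Step 11: union(4, 8) -> merged; set of 4 now {2, 4, 8, 10, 11}
Step 12: find(2) -> no change; set of 2 is {2, 4, 8, 10, 11}
Step 13: union(2, 5) -> merged; set of 2 now {2, 3, 4, 5, 8, 9, 10, 11}
Step 14: union(7, 8) -> merged; set of 7 now {2, 3, 4, 5, 7, 8, 9, 10, 11}
Set of 11: {2, 3, 4, 5, 7, 8, 9, 10, 11}; 12 is not a member.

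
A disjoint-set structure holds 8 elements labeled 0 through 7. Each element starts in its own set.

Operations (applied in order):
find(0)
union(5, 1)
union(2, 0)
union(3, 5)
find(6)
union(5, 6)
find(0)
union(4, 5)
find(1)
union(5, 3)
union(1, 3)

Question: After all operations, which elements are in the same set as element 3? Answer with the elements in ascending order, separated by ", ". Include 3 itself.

Answer: 1, 3, 4, 5, 6

Derivation:
Step 1: find(0) -> no change; set of 0 is {0}
Step 2: union(5, 1) -> merged; set of 5 now {1, 5}
Step 3: union(2, 0) -> merged; set of 2 now {0, 2}
Step 4: union(3, 5) -> merged; set of 3 now {1, 3, 5}
Step 5: find(6) -> no change; set of 6 is {6}
Step 6: union(5, 6) -> merged; set of 5 now {1, 3, 5, 6}
Step 7: find(0) -> no change; set of 0 is {0, 2}
Step 8: union(4, 5) -> merged; set of 4 now {1, 3, 4, 5, 6}
Step 9: find(1) -> no change; set of 1 is {1, 3, 4, 5, 6}
Step 10: union(5, 3) -> already same set; set of 5 now {1, 3, 4, 5, 6}
Step 11: union(1, 3) -> already same set; set of 1 now {1, 3, 4, 5, 6}
Component of 3: {1, 3, 4, 5, 6}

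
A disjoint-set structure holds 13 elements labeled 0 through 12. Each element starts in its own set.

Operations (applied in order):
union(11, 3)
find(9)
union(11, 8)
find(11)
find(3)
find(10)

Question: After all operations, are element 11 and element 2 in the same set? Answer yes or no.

Step 1: union(11, 3) -> merged; set of 11 now {3, 11}
Step 2: find(9) -> no change; set of 9 is {9}
Step 3: union(11, 8) -> merged; set of 11 now {3, 8, 11}
Step 4: find(11) -> no change; set of 11 is {3, 8, 11}
Step 5: find(3) -> no change; set of 3 is {3, 8, 11}
Step 6: find(10) -> no change; set of 10 is {10}
Set of 11: {3, 8, 11}; 2 is not a member.

Answer: no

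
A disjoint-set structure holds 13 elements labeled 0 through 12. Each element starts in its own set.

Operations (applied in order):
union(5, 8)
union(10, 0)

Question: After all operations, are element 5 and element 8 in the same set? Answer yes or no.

Step 1: union(5, 8) -> merged; set of 5 now {5, 8}
Step 2: union(10, 0) -> merged; set of 10 now {0, 10}
Set of 5: {5, 8}; 8 is a member.

Answer: yes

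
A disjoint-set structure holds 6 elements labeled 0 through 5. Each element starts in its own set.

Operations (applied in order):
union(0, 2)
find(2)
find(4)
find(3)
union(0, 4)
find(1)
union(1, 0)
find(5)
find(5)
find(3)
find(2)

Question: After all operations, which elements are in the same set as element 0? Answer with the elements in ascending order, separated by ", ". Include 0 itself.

Answer: 0, 1, 2, 4

Derivation:
Step 1: union(0, 2) -> merged; set of 0 now {0, 2}
Step 2: find(2) -> no change; set of 2 is {0, 2}
Step 3: find(4) -> no change; set of 4 is {4}
Step 4: find(3) -> no change; set of 3 is {3}
Step 5: union(0, 4) -> merged; set of 0 now {0, 2, 4}
Step 6: find(1) -> no change; set of 1 is {1}
Step 7: union(1, 0) -> merged; set of 1 now {0, 1, 2, 4}
Step 8: find(5) -> no change; set of 5 is {5}
Step 9: find(5) -> no change; set of 5 is {5}
Step 10: find(3) -> no change; set of 3 is {3}
Step 11: find(2) -> no change; set of 2 is {0, 1, 2, 4}
Component of 0: {0, 1, 2, 4}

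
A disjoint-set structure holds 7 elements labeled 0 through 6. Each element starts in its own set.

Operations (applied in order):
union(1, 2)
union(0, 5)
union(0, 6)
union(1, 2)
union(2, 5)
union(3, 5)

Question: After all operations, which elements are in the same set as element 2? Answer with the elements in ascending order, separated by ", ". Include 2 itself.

Step 1: union(1, 2) -> merged; set of 1 now {1, 2}
Step 2: union(0, 5) -> merged; set of 0 now {0, 5}
Step 3: union(0, 6) -> merged; set of 0 now {0, 5, 6}
Step 4: union(1, 2) -> already same set; set of 1 now {1, 2}
Step 5: union(2, 5) -> merged; set of 2 now {0, 1, 2, 5, 6}
Step 6: union(3, 5) -> merged; set of 3 now {0, 1, 2, 3, 5, 6}
Component of 2: {0, 1, 2, 3, 5, 6}

Answer: 0, 1, 2, 3, 5, 6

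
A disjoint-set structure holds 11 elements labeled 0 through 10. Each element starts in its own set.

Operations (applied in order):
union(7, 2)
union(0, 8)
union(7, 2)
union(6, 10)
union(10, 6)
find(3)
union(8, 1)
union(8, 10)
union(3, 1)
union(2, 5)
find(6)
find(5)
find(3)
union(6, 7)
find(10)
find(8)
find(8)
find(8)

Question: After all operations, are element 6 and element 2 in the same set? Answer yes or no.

Step 1: union(7, 2) -> merged; set of 7 now {2, 7}
Step 2: union(0, 8) -> merged; set of 0 now {0, 8}
Step 3: union(7, 2) -> already same set; set of 7 now {2, 7}
Step 4: union(6, 10) -> merged; set of 6 now {6, 10}
Step 5: union(10, 6) -> already same set; set of 10 now {6, 10}
Step 6: find(3) -> no change; set of 3 is {3}
Step 7: union(8, 1) -> merged; set of 8 now {0, 1, 8}
Step 8: union(8, 10) -> merged; set of 8 now {0, 1, 6, 8, 10}
Step 9: union(3, 1) -> merged; set of 3 now {0, 1, 3, 6, 8, 10}
Step 10: union(2, 5) -> merged; set of 2 now {2, 5, 7}
Step 11: find(6) -> no change; set of 6 is {0, 1, 3, 6, 8, 10}
Step 12: find(5) -> no change; set of 5 is {2, 5, 7}
Step 13: find(3) -> no change; set of 3 is {0, 1, 3, 6, 8, 10}
Step 14: union(6, 7) -> merged; set of 6 now {0, 1, 2, 3, 5, 6, 7, 8, 10}
Step 15: find(10) -> no change; set of 10 is {0, 1, 2, 3, 5, 6, 7, 8, 10}
Step 16: find(8) -> no change; set of 8 is {0, 1, 2, 3, 5, 6, 7, 8, 10}
Step 17: find(8) -> no change; set of 8 is {0, 1, 2, 3, 5, 6, 7, 8, 10}
Step 18: find(8) -> no change; set of 8 is {0, 1, 2, 3, 5, 6, 7, 8, 10}
Set of 6: {0, 1, 2, 3, 5, 6, 7, 8, 10}; 2 is a member.

Answer: yes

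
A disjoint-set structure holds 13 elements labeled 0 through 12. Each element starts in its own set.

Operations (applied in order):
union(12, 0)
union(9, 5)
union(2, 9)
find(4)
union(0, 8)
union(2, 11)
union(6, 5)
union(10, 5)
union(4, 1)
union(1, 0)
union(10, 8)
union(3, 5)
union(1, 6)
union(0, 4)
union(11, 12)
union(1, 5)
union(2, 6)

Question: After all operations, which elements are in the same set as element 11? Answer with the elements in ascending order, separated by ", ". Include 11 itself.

Answer: 0, 1, 2, 3, 4, 5, 6, 8, 9, 10, 11, 12

Derivation:
Step 1: union(12, 0) -> merged; set of 12 now {0, 12}
Step 2: union(9, 5) -> merged; set of 9 now {5, 9}
Step 3: union(2, 9) -> merged; set of 2 now {2, 5, 9}
Step 4: find(4) -> no change; set of 4 is {4}
Step 5: union(0, 8) -> merged; set of 0 now {0, 8, 12}
Step 6: union(2, 11) -> merged; set of 2 now {2, 5, 9, 11}
Step 7: union(6, 5) -> merged; set of 6 now {2, 5, 6, 9, 11}
Step 8: union(10, 5) -> merged; set of 10 now {2, 5, 6, 9, 10, 11}
Step 9: union(4, 1) -> merged; set of 4 now {1, 4}
Step 10: union(1, 0) -> merged; set of 1 now {0, 1, 4, 8, 12}
Step 11: union(10, 8) -> merged; set of 10 now {0, 1, 2, 4, 5, 6, 8, 9, 10, 11, 12}
Step 12: union(3, 5) -> merged; set of 3 now {0, 1, 2, 3, 4, 5, 6, 8, 9, 10, 11, 12}
Step 13: union(1, 6) -> already same set; set of 1 now {0, 1, 2, 3, 4, 5, 6, 8, 9, 10, 11, 12}
Step 14: union(0, 4) -> already same set; set of 0 now {0, 1, 2, 3, 4, 5, 6, 8, 9, 10, 11, 12}
Step 15: union(11, 12) -> already same set; set of 11 now {0, 1, 2, 3, 4, 5, 6, 8, 9, 10, 11, 12}
Step 16: union(1, 5) -> already same set; set of 1 now {0, 1, 2, 3, 4, 5, 6, 8, 9, 10, 11, 12}
Step 17: union(2, 6) -> already same set; set of 2 now {0, 1, 2, 3, 4, 5, 6, 8, 9, 10, 11, 12}
Component of 11: {0, 1, 2, 3, 4, 5, 6, 8, 9, 10, 11, 12}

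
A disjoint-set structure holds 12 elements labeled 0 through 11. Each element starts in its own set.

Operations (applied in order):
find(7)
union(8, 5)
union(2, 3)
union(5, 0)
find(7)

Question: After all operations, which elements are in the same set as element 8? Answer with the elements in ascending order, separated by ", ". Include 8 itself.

Answer: 0, 5, 8

Derivation:
Step 1: find(7) -> no change; set of 7 is {7}
Step 2: union(8, 5) -> merged; set of 8 now {5, 8}
Step 3: union(2, 3) -> merged; set of 2 now {2, 3}
Step 4: union(5, 0) -> merged; set of 5 now {0, 5, 8}
Step 5: find(7) -> no change; set of 7 is {7}
Component of 8: {0, 5, 8}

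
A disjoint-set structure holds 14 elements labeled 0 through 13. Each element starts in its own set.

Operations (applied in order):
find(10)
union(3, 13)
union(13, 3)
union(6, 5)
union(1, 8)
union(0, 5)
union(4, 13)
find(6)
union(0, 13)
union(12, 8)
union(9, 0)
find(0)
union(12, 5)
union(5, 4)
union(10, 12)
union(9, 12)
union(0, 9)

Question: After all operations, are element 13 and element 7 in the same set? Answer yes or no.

Step 1: find(10) -> no change; set of 10 is {10}
Step 2: union(3, 13) -> merged; set of 3 now {3, 13}
Step 3: union(13, 3) -> already same set; set of 13 now {3, 13}
Step 4: union(6, 5) -> merged; set of 6 now {5, 6}
Step 5: union(1, 8) -> merged; set of 1 now {1, 8}
Step 6: union(0, 5) -> merged; set of 0 now {0, 5, 6}
Step 7: union(4, 13) -> merged; set of 4 now {3, 4, 13}
Step 8: find(6) -> no change; set of 6 is {0, 5, 6}
Step 9: union(0, 13) -> merged; set of 0 now {0, 3, 4, 5, 6, 13}
Step 10: union(12, 8) -> merged; set of 12 now {1, 8, 12}
Step 11: union(9, 0) -> merged; set of 9 now {0, 3, 4, 5, 6, 9, 13}
Step 12: find(0) -> no change; set of 0 is {0, 3, 4, 5, 6, 9, 13}
Step 13: union(12, 5) -> merged; set of 12 now {0, 1, 3, 4, 5, 6, 8, 9, 12, 13}
Step 14: union(5, 4) -> already same set; set of 5 now {0, 1, 3, 4, 5, 6, 8, 9, 12, 13}
Step 15: union(10, 12) -> merged; set of 10 now {0, 1, 3, 4, 5, 6, 8, 9, 10, 12, 13}
Step 16: union(9, 12) -> already same set; set of 9 now {0, 1, 3, 4, 5, 6, 8, 9, 10, 12, 13}
Step 17: union(0, 9) -> already same set; set of 0 now {0, 1, 3, 4, 5, 6, 8, 9, 10, 12, 13}
Set of 13: {0, 1, 3, 4, 5, 6, 8, 9, 10, 12, 13}; 7 is not a member.

Answer: no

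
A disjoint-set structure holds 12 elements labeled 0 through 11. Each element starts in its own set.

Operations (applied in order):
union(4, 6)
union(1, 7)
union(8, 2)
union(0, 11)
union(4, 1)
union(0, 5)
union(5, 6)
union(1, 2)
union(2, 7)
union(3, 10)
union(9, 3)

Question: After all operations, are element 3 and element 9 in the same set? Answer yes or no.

Answer: yes

Derivation:
Step 1: union(4, 6) -> merged; set of 4 now {4, 6}
Step 2: union(1, 7) -> merged; set of 1 now {1, 7}
Step 3: union(8, 2) -> merged; set of 8 now {2, 8}
Step 4: union(0, 11) -> merged; set of 0 now {0, 11}
Step 5: union(4, 1) -> merged; set of 4 now {1, 4, 6, 7}
Step 6: union(0, 5) -> merged; set of 0 now {0, 5, 11}
Step 7: union(5, 6) -> merged; set of 5 now {0, 1, 4, 5, 6, 7, 11}
Step 8: union(1, 2) -> merged; set of 1 now {0, 1, 2, 4, 5, 6, 7, 8, 11}
Step 9: union(2, 7) -> already same set; set of 2 now {0, 1, 2, 4, 5, 6, 7, 8, 11}
Step 10: union(3, 10) -> merged; set of 3 now {3, 10}
Step 11: union(9, 3) -> merged; set of 9 now {3, 9, 10}
Set of 3: {3, 9, 10}; 9 is a member.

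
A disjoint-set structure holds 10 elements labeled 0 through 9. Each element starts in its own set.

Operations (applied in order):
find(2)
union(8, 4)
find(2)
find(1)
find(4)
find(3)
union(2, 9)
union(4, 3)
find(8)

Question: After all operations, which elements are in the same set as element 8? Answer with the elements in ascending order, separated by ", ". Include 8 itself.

Step 1: find(2) -> no change; set of 2 is {2}
Step 2: union(8, 4) -> merged; set of 8 now {4, 8}
Step 3: find(2) -> no change; set of 2 is {2}
Step 4: find(1) -> no change; set of 1 is {1}
Step 5: find(4) -> no change; set of 4 is {4, 8}
Step 6: find(3) -> no change; set of 3 is {3}
Step 7: union(2, 9) -> merged; set of 2 now {2, 9}
Step 8: union(4, 3) -> merged; set of 4 now {3, 4, 8}
Step 9: find(8) -> no change; set of 8 is {3, 4, 8}
Component of 8: {3, 4, 8}

Answer: 3, 4, 8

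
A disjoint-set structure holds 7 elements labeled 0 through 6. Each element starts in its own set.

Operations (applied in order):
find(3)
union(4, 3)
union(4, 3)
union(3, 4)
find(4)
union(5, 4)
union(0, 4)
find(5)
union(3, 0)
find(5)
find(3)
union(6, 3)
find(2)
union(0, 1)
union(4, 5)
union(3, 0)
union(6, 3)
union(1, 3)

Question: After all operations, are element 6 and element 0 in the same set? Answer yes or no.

Step 1: find(3) -> no change; set of 3 is {3}
Step 2: union(4, 3) -> merged; set of 4 now {3, 4}
Step 3: union(4, 3) -> already same set; set of 4 now {3, 4}
Step 4: union(3, 4) -> already same set; set of 3 now {3, 4}
Step 5: find(4) -> no change; set of 4 is {3, 4}
Step 6: union(5, 4) -> merged; set of 5 now {3, 4, 5}
Step 7: union(0, 4) -> merged; set of 0 now {0, 3, 4, 5}
Step 8: find(5) -> no change; set of 5 is {0, 3, 4, 5}
Step 9: union(3, 0) -> already same set; set of 3 now {0, 3, 4, 5}
Step 10: find(5) -> no change; set of 5 is {0, 3, 4, 5}
Step 11: find(3) -> no change; set of 3 is {0, 3, 4, 5}
Step 12: union(6, 3) -> merged; set of 6 now {0, 3, 4, 5, 6}
Step 13: find(2) -> no change; set of 2 is {2}
Step 14: union(0, 1) -> merged; set of 0 now {0, 1, 3, 4, 5, 6}
Step 15: union(4, 5) -> already same set; set of 4 now {0, 1, 3, 4, 5, 6}
Step 16: union(3, 0) -> already same set; set of 3 now {0, 1, 3, 4, 5, 6}
Step 17: union(6, 3) -> already same set; set of 6 now {0, 1, 3, 4, 5, 6}
Step 18: union(1, 3) -> already same set; set of 1 now {0, 1, 3, 4, 5, 6}
Set of 6: {0, 1, 3, 4, 5, 6}; 0 is a member.

Answer: yes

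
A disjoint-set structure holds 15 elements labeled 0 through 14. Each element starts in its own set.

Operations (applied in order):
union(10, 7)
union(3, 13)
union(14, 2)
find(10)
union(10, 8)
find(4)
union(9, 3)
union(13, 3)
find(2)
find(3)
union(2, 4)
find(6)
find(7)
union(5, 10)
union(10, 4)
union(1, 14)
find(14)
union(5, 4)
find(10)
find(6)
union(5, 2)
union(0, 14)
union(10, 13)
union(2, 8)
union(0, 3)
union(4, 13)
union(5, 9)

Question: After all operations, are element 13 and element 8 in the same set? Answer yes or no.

Answer: yes

Derivation:
Step 1: union(10, 7) -> merged; set of 10 now {7, 10}
Step 2: union(3, 13) -> merged; set of 3 now {3, 13}
Step 3: union(14, 2) -> merged; set of 14 now {2, 14}
Step 4: find(10) -> no change; set of 10 is {7, 10}
Step 5: union(10, 8) -> merged; set of 10 now {7, 8, 10}
Step 6: find(4) -> no change; set of 4 is {4}
Step 7: union(9, 3) -> merged; set of 9 now {3, 9, 13}
Step 8: union(13, 3) -> already same set; set of 13 now {3, 9, 13}
Step 9: find(2) -> no change; set of 2 is {2, 14}
Step 10: find(3) -> no change; set of 3 is {3, 9, 13}
Step 11: union(2, 4) -> merged; set of 2 now {2, 4, 14}
Step 12: find(6) -> no change; set of 6 is {6}
Step 13: find(7) -> no change; set of 7 is {7, 8, 10}
Step 14: union(5, 10) -> merged; set of 5 now {5, 7, 8, 10}
Step 15: union(10, 4) -> merged; set of 10 now {2, 4, 5, 7, 8, 10, 14}
Step 16: union(1, 14) -> merged; set of 1 now {1, 2, 4, 5, 7, 8, 10, 14}
Step 17: find(14) -> no change; set of 14 is {1, 2, 4, 5, 7, 8, 10, 14}
Step 18: union(5, 4) -> already same set; set of 5 now {1, 2, 4, 5, 7, 8, 10, 14}
Step 19: find(10) -> no change; set of 10 is {1, 2, 4, 5, 7, 8, 10, 14}
Step 20: find(6) -> no change; set of 6 is {6}
Step 21: union(5, 2) -> already same set; set of 5 now {1, 2, 4, 5, 7, 8, 10, 14}
Step 22: union(0, 14) -> merged; set of 0 now {0, 1, 2, 4, 5, 7, 8, 10, 14}
Step 23: union(10, 13) -> merged; set of 10 now {0, 1, 2, 3, 4, 5, 7, 8, 9, 10, 13, 14}
Step 24: union(2, 8) -> already same set; set of 2 now {0, 1, 2, 3, 4, 5, 7, 8, 9, 10, 13, 14}
Step 25: union(0, 3) -> already same set; set of 0 now {0, 1, 2, 3, 4, 5, 7, 8, 9, 10, 13, 14}
Step 26: union(4, 13) -> already same set; set of 4 now {0, 1, 2, 3, 4, 5, 7, 8, 9, 10, 13, 14}
Step 27: union(5, 9) -> already same set; set of 5 now {0, 1, 2, 3, 4, 5, 7, 8, 9, 10, 13, 14}
Set of 13: {0, 1, 2, 3, 4, 5, 7, 8, 9, 10, 13, 14}; 8 is a member.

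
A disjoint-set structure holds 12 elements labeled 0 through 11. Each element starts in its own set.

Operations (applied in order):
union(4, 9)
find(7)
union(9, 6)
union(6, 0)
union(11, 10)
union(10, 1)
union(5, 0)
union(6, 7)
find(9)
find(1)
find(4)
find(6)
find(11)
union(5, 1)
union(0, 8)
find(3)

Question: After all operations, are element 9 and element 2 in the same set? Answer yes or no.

Answer: no

Derivation:
Step 1: union(4, 9) -> merged; set of 4 now {4, 9}
Step 2: find(7) -> no change; set of 7 is {7}
Step 3: union(9, 6) -> merged; set of 9 now {4, 6, 9}
Step 4: union(6, 0) -> merged; set of 6 now {0, 4, 6, 9}
Step 5: union(11, 10) -> merged; set of 11 now {10, 11}
Step 6: union(10, 1) -> merged; set of 10 now {1, 10, 11}
Step 7: union(5, 0) -> merged; set of 5 now {0, 4, 5, 6, 9}
Step 8: union(6, 7) -> merged; set of 6 now {0, 4, 5, 6, 7, 9}
Step 9: find(9) -> no change; set of 9 is {0, 4, 5, 6, 7, 9}
Step 10: find(1) -> no change; set of 1 is {1, 10, 11}
Step 11: find(4) -> no change; set of 4 is {0, 4, 5, 6, 7, 9}
Step 12: find(6) -> no change; set of 6 is {0, 4, 5, 6, 7, 9}
Step 13: find(11) -> no change; set of 11 is {1, 10, 11}
Step 14: union(5, 1) -> merged; set of 5 now {0, 1, 4, 5, 6, 7, 9, 10, 11}
Step 15: union(0, 8) -> merged; set of 0 now {0, 1, 4, 5, 6, 7, 8, 9, 10, 11}
Step 16: find(3) -> no change; set of 3 is {3}
Set of 9: {0, 1, 4, 5, 6, 7, 8, 9, 10, 11}; 2 is not a member.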